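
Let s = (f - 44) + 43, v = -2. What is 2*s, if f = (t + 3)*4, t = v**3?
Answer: -42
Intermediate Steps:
t = -8 (t = (-2)**3 = -8)
f = -20 (f = (-8 + 3)*4 = -5*4 = -20)
s = -21 (s = (-20 - 44) + 43 = -64 + 43 = -21)
2*s = 2*(-21) = -42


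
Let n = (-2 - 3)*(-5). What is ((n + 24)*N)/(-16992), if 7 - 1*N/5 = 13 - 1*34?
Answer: -1715/4248 ≈ -0.40372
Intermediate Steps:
N = 140 (N = 35 - 5*(13 - 1*34) = 35 - 5*(13 - 34) = 35 - 5*(-21) = 35 + 105 = 140)
n = 25 (n = -5*(-5) = 25)
((n + 24)*N)/(-16992) = ((25 + 24)*140)/(-16992) = (49*140)*(-1/16992) = 6860*(-1/16992) = -1715/4248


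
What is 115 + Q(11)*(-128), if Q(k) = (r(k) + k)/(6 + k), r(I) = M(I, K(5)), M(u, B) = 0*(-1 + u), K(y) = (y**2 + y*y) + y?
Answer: 547/17 ≈ 32.176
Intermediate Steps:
K(y) = y + 2*y**2 (K(y) = (y**2 + y**2) + y = 2*y**2 + y = y + 2*y**2)
M(u, B) = 0
r(I) = 0
Q(k) = k/(6 + k) (Q(k) = (0 + k)/(6 + k) = k/(6 + k))
115 + Q(11)*(-128) = 115 + (11/(6 + 11))*(-128) = 115 + (11/17)*(-128) = 115 - 1408/17 = 547/17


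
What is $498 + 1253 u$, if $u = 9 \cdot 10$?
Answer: $113268$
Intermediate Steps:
$u = 90$
$498 + 1253 u = 498 + 1253 \cdot 90 = 498 + 112770 = 113268$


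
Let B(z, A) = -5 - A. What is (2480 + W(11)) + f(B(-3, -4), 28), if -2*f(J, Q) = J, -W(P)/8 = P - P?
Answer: 4961/2 ≈ 2480.5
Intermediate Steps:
W(P) = 0 (W(P) = -8*(P - P) = -8*0 = 0)
f(J, Q) = -J/2
(2480 + W(11)) + f(B(-3, -4), 28) = (2480 + 0) - (-5 - 1*(-4))/2 = 2480 - (-5 + 4)/2 = 2480 - 1/2*(-1) = 2480 + 1/2 = 4961/2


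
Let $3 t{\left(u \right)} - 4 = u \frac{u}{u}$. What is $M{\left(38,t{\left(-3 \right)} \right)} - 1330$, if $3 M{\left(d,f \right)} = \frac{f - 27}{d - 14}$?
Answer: $- \frac{35920}{27} \approx -1330.4$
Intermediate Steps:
$t{\left(u \right)} = \frac{4}{3} + \frac{u}{3}$ ($t{\left(u \right)} = \frac{4}{3} + \frac{u \frac{u}{u}}{3} = \frac{4}{3} + \frac{u 1}{3} = \frac{4}{3} + \frac{u}{3}$)
$M{\left(d,f \right)} = \frac{-27 + f}{3 \left(-14 + d\right)}$ ($M{\left(d,f \right)} = \frac{\left(f - 27\right) \frac{1}{d - 14}}{3} = \frac{\left(-27 + f\right) \frac{1}{-14 + d}}{3} = \frac{\frac{1}{-14 + d} \left(-27 + f\right)}{3} = \frac{-27 + f}{3 \left(-14 + d\right)}$)
$M{\left(38,t{\left(-3 \right)} \right)} - 1330 = \frac{-27 + \left(\frac{4}{3} + \frac{1}{3} \left(-3\right)\right)}{3 \left(-14 + 38\right)} - 1330 = \frac{-27 + \left(\frac{4}{3} - 1\right)}{3 \cdot 24} - 1330 = \frac{1}{3} \cdot \frac{1}{24} \left(-27 + \frac{1}{3}\right) - 1330 = \frac{1}{3} \cdot \frac{1}{24} \left(- \frac{80}{3}\right) - 1330 = - \frac{10}{27} - 1330 = - \frac{35920}{27}$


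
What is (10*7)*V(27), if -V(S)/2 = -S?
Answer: 3780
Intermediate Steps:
V(S) = 2*S (V(S) = -(-2)*S = 2*S)
(10*7)*V(27) = (10*7)*(2*27) = 70*54 = 3780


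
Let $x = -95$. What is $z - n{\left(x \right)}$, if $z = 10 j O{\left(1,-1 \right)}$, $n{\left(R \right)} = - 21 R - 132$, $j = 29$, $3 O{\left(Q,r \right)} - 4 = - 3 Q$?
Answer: $- \frac{5299}{3} \approx -1766.3$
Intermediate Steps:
$O{\left(Q,r \right)} = \frac{4}{3} - Q$ ($O{\left(Q,r \right)} = \frac{4}{3} + \frac{\left(-3\right) Q}{3} = \frac{4}{3} - Q$)
$n{\left(R \right)} = -132 - 21 R$
$z = \frac{290}{3}$ ($z = 10 \cdot 29 \left(\frac{4}{3} - 1\right) = 290 \left(\frac{4}{3} - 1\right) = 290 \cdot \frac{1}{3} = \frac{290}{3} \approx 96.667$)
$z - n{\left(x \right)} = \frac{290}{3} - \left(-132 - -1995\right) = \frac{290}{3} - \left(-132 + 1995\right) = \frac{290}{3} - 1863 = - \frac{5299}{3}$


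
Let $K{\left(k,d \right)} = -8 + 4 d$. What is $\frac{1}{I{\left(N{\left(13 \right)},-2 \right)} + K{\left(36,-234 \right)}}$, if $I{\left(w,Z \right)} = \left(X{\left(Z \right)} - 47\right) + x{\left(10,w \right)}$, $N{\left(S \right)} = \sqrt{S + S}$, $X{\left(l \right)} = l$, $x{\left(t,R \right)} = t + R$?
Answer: $- \frac{983}{966263} - \frac{\sqrt{26}}{966263} \approx -0.0010226$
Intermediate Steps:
$x{\left(t,R \right)} = R + t$
$N{\left(S \right)} = \sqrt{2} \sqrt{S}$ ($N{\left(S \right)} = \sqrt{2 S} = \sqrt{2} \sqrt{S}$)
$I{\left(w,Z \right)} = -37 + Z + w$ ($I{\left(w,Z \right)} = \left(Z - 47\right) + \left(w + 10\right) = \left(-47 + Z\right) + \left(10 + w\right) = -37 + Z + w$)
$\frac{1}{I{\left(N{\left(13 \right)},-2 \right)} + K{\left(36,-234 \right)}} = \frac{1}{\left(-37 - 2 + \sqrt{2} \sqrt{13}\right) + \left(-8 + 4 \left(-234\right)\right)} = \frac{1}{\left(-37 - 2 + \sqrt{26}\right) - 944} = \frac{1}{\left(-39 + \sqrt{26}\right) - 944} = \frac{1}{-983 + \sqrt{26}}$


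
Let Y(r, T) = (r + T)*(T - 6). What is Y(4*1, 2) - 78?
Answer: -102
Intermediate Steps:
Y(r, T) = (-6 + T)*(T + r) (Y(r, T) = (T + r)*(-6 + T) = (-6 + T)*(T + r))
Y(4*1, 2) - 78 = (2**2 - 6*2 - 24 + 2*(4*1)) - 78 = (4 - 12 - 6*4 + 2*4) - 78 = (4 - 12 - 24 + 8) - 78 = -24 - 78 = -102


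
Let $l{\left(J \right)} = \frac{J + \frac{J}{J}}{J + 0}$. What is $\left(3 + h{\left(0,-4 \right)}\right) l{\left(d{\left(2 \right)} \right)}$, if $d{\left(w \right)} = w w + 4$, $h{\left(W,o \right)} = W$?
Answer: $\frac{27}{8} \approx 3.375$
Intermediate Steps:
$d{\left(w \right)} = 4 + w^{2}$ ($d{\left(w \right)} = w^{2} + 4 = 4 + w^{2}$)
$l{\left(J \right)} = \frac{1 + J}{J}$ ($l{\left(J \right)} = \frac{J + 1}{J} = \frac{1 + J}{J}$)
$\left(3 + h{\left(0,-4 \right)}\right) l{\left(d{\left(2 \right)} \right)} = \left(3 + 0\right) \frac{1 + \left(4 + 2^{2}\right)}{4 + 2^{2}} = 3 \frac{1 + \left(4 + 4\right)}{4 + 4} = 3 \frac{1 + 8}{8} = 3 \cdot \frac{1}{8} \cdot 9 = 3 \cdot \frac{9}{8} = \frac{27}{8}$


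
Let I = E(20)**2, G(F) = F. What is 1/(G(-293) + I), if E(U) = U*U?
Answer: 1/159707 ≈ 6.2615e-6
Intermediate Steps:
E(U) = U**2
I = 160000 (I = (20**2)**2 = 400**2 = 160000)
1/(G(-293) + I) = 1/(-293 + 160000) = 1/159707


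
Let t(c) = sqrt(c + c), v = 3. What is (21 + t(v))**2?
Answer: (21 + sqrt(6))**2 ≈ 549.88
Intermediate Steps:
t(c) = sqrt(2)*sqrt(c) (t(c) = sqrt(2*c) = sqrt(2)*sqrt(c))
(21 + t(v))**2 = (21 + sqrt(2)*sqrt(3))**2 = (21 + sqrt(6))**2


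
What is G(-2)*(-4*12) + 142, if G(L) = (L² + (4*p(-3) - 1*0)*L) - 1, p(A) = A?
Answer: -1154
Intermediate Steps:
G(L) = -1 + L² - 12*L (G(L) = (L² + (4*(-3) - 1*0)*L) - 1 = (L² + (-12 + 0)*L) - 1 = (L² - 12*L) - 1 = -1 + L² - 12*L)
G(-2)*(-4*12) + 142 = (-1 + (-2)² - 12*(-2))*(-4*12) + 142 = (-1 + 4 + 24)*(-48) + 142 = 27*(-48) + 142 = -1296 + 142 = -1154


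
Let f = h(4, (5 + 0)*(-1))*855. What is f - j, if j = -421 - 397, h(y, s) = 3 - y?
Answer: -37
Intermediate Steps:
f = -855 (f = (3 - 1*4)*855 = (3 - 4)*855 = -1*855 = -855)
j = -818
f - j = -855 - 1*(-818) = -855 + 818 = -37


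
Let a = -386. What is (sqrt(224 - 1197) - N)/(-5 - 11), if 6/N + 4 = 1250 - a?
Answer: 1/4352 - I*sqrt(973)/16 ≈ 0.00022978 - 1.9496*I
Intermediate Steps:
N = 1/272 (N = 6/(-4 + (1250 - 1*(-386))) = 6/(-4 + (1250 + 386)) = 6/(-4 + 1636) = 6/1632 = 6*(1/1632) = 1/272 ≈ 0.0036765)
(sqrt(224 - 1197) - N)/(-5 - 11) = (sqrt(224 - 1197) - 1*1/272)/(-5 - 11) = (sqrt(-973) - 1/272)/(-16) = (I*sqrt(973) - 1/272)*(-1/16) = (-1/272 + I*sqrt(973))*(-1/16) = 1/4352 - I*sqrt(973)/16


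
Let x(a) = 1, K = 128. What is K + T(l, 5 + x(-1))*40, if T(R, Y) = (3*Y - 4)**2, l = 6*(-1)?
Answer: 7968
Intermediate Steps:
l = -6
T(R, Y) = (-4 + 3*Y)**2
K + T(l, 5 + x(-1))*40 = 128 + (-4 + 3*(5 + 1))**2*40 = 128 + (-4 + 3*6)**2*40 = 128 + (-4 + 18)**2*40 = 128 + 14**2*40 = 128 + 196*40 = 128 + 7840 = 7968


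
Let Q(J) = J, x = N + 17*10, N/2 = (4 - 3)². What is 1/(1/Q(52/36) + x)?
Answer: 13/2245 ≈ 0.0057906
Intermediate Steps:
N = 2 (N = 2*(4 - 3)² = 2*1² = 2*1 = 2)
x = 172 (x = 2 + 17*10 = 2 + 170 = 172)
1/(1/Q(52/36) + x) = 1/(1/(52/36) + 172) = 1/(1/(52*(1/36)) + 172) = 1/(1/(13/9) + 172) = 1/(9/13 + 172) = 1/(2245/13) = 13/2245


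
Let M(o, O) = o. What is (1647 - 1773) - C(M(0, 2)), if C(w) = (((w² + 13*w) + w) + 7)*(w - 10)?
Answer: -56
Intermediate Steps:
C(w) = (-10 + w)*(7 + w² + 14*w) (C(w) = ((w² + 14*w) + 7)*(-10 + w) = (7 + w² + 14*w)*(-10 + w) = (-10 + w)*(7 + w² + 14*w))
(1647 - 1773) - C(M(0, 2)) = (1647 - 1773) - (-70 + 0³ - 133*0 + 4*0²) = -126 - (-70 + 0 + 0 + 4*0) = -126 - (-70 + 0 + 0 + 0) = -126 - 1*(-70) = -126 + 70 = -56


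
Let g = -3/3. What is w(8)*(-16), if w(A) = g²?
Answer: -16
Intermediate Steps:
g = -1 (g = -3*⅓ = -1)
w(A) = 1 (w(A) = (-1)² = 1)
w(8)*(-16) = 1*(-16) = -16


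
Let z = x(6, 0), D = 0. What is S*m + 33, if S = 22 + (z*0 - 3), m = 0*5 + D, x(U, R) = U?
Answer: 33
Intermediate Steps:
z = 6
m = 0 (m = 0*5 + 0 = 0 + 0 = 0)
S = 19 (S = 22 + (6*0 - 3) = 22 + (0 - 3) = 22 - 3 = 19)
S*m + 33 = 19*0 + 33 = 0 + 33 = 33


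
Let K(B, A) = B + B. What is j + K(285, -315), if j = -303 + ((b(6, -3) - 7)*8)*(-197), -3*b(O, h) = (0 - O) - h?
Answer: 9723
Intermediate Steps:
K(B, A) = 2*B
b(O, h) = O/3 + h/3 (b(O, h) = -((0 - O) - h)/3 = -(-O - h)/3 = O/3 + h/3)
j = 9153 (j = -303 + ((((⅓)*6 + (⅓)*(-3)) - 7)*8)*(-197) = -303 + (((2 - 1) - 7)*8)*(-197) = -303 + ((1 - 7)*8)*(-197) = -303 - 6*8*(-197) = -303 - 48*(-197) = -303 + 9456 = 9153)
j + K(285, -315) = 9153 + 2*285 = 9153 + 570 = 9723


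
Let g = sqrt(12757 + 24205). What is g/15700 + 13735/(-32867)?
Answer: -13735/32867 + sqrt(36962)/15700 ≈ -0.40565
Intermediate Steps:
g = sqrt(36962) ≈ 192.26
g/15700 + 13735/(-32867) = sqrt(36962)/15700 + 13735/(-32867) = sqrt(36962)*(1/15700) + 13735*(-1/32867) = sqrt(36962)/15700 - 13735/32867 = -13735/32867 + sqrt(36962)/15700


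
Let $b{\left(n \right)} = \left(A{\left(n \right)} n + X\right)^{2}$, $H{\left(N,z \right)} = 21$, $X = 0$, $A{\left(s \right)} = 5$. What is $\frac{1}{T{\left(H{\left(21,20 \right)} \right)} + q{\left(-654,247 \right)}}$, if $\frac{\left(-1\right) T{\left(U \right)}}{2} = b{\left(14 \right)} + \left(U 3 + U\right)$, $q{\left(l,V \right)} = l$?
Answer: $- \frac{1}{10622} \approx -9.4144 \cdot 10^{-5}$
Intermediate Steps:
$b{\left(n \right)} = 25 n^{2}$ ($b{\left(n \right)} = \left(5 n + 0\right)^{2} = \left(5 n\right)^{2} = 25 n^{2}$)
$T{\left(U \right)} = -9800 - 8 U$ ($T{\left(U \right)} = - 2 \left(25 \cdot 14^{2} + \left(U 3 + U\right)\right) = - 2 \left(25 \cdot 196 + \left(3 U + U\right)\right) = - 2 \left(4900 + 4 U\right) = -9800 - 8 U$)
$\frac{1}{T{\left(H{\left(21,20 \right)} \right)} + q{\left(-654,247 \right)}} = \frac{1}{\left(-9800 - 168\right) - 654} = \frac{1}{-9968 - 654} = \frac{1}{-10622} = - \frac{1}{10622}$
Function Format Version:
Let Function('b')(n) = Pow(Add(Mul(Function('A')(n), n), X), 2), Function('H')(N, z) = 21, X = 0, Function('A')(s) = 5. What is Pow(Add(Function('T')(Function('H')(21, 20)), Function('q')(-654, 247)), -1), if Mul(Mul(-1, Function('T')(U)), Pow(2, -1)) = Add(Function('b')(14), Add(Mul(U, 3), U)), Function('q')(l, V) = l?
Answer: Rational(-1, 10622) ≈ -9.4144e-5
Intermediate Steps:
Function('b')(n) = Mul(25, Pow(n, 2)) (Function('b')(n) = Pow(Add(Mul(5, n), 0), 2) = Pow(Mul(5, n), 2) = Mul(25, Pow(n, 2)))
Function('T')(U) = Add(-9800, Mul(-8, U)) (Function('T')(U) = Mul(-2, Add(Mul(25, Pow(14, 2)), Add(Mul(U, 3), U))) = Mul(-2, Add(Mul(25, 196), Add(Mul(3, U), U))) = Mul(-2, Add(4900, Mul(4, U))) = Add(-9800, Mul(-8, U)))
Pow(Add(Function('T')(Function('H')(21, 20)), Function('q')(-654, 247)), -1) = Pow(Add(Add(-9800, Mul(-8, 21)), -654), -1) = Pow(Add(Add(-9800, -168), -654), -1) = Pow(Add(-9968, -654), -1) = Pow(-10622, -1) = Rational(-1, 10622)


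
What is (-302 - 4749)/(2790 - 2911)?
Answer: 5051/121 ≈ 41.744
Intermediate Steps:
(-302 - 4749)/(2790 - 2911) = -5051/(-121) = -5051*(-1/121) = 5051/121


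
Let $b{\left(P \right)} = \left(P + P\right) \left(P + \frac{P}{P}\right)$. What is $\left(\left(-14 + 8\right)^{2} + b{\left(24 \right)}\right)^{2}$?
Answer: $1527696$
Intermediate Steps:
$b{\left(P \right)} = 2 P \left(1 + P\right)$ ($b{\left(P \right)} = 2 P \left(P + 1\right) = 2 P \left(1 + P\right)$)
$\left(\left(-14 + 8\right)^{2} + b{\left(24 \right)}\right)^{2} = \left(\left(-14 + 8\right)^{2} + 2 \cdot 24 \left(1 + 24\right)\right)^{2} = \left(\left(-6\right)^{2} + 2 \cdot 24 \cdot 25\right)^{2} = \left(36 + 1200\right)^{2} = 1236^{2} = 1527696$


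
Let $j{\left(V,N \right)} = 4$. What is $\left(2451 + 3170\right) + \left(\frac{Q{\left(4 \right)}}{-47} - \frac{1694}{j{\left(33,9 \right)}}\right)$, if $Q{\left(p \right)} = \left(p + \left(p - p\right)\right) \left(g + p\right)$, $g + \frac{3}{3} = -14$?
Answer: $\frac{488653}{94} \approx 5198.4$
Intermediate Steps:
$g = -15$ ($g = -1 - 14 = -15$)
$Q{\left(p \right)} = p \left(-15 + p\right)$ ($Q{\left(p \right)} = \left(p + \left(p - p\right)\right) \left(-15 + p\right) = \left(p + 0\right) \left(-15 + p\right) = p \left(-15 + p\right)$)
$\left(2451 + 3170\right) + \left(\frac{Q{\left(4 \right)}}{-47} - \frac{1694}{j{\left(33,9 \right)}}\right) = \left(2451 + 3170\right) - \left(\frac{847}{2} - \frac{4 \left(-15 + 4\right)}{-47}\right) = 5621 - \left(\frac{847}{2} - 4 \left(-11\right) \left(- \frac{1}{47}\right)\right) = 5621 - \frac{39721}{94} = \frac{488653}{94}$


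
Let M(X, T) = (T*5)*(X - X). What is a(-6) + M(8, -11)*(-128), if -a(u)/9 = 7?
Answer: -63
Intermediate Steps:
a(u) = -63 (a(u) = -9*7 = -63)
M(X, T) = 0 (M(X, T) = (5*T)*0 = 0)
a(-6) + M(8, -11)*(-128) = -63 + 0*(-128) = -63 + 0 = -63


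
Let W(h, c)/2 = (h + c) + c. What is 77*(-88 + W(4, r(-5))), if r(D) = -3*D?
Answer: -1540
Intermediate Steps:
W(h, c) = 2*h + 4*c (W(h, c) = 2*((h + c) + c) = 2*((c + h) + c) = 2*(h + 2*c) = 2*h + 4*c)
77*(-88 + W(4, r(-5))) = 77*(-88 + (2*4 + 4*(-3*(-5)))) = 77*(-88 + (8 + 4*15)) = 77*(-88 + (8 + 60)) = 77*(-88 + 68) = 77*(-20) = -1540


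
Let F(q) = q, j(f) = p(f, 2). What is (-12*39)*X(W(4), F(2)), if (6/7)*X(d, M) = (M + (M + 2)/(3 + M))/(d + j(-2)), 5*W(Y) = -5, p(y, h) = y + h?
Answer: 7644/5 ≈ 1528.8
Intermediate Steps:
p(y, h) = h + y
j(f) = 2 + f
W(Y) = -1 (W(Y) = (⅕)*(-5) = -1)
X(d, M) = 7*(M + (2 + M)/(3 + M))/(6*d) (X(d, M) = 7*((M + (M + 2)/(3 + M))/(d + (2 - 2)))/6 = 7*((M + (2 + M)/(3 + M))/(d + 0))/6 = 7*((M + (2 + M)/(3 + M))/d)/6 = 7*(M + (2 + M)/(3 + M))/(6*d))
(-12*39)*X(W(4), F(2)) = (-12*39)*((7/6)*(2 + 2² + 4*2)/(-1*(3 + 2))) = -546*(-1)*(2 + 4 + 8)/5 = -546*(-1)*14/5 = -468*(-49/15) = 7644/5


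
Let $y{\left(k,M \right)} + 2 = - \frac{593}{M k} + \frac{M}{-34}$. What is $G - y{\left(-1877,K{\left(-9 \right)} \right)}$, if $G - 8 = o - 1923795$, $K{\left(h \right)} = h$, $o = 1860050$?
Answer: $- \frac{36607093945}{574362} \approx -63735.0$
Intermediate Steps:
$y{\left(k,M \right)} = -2 - \frac{M}{34} - \frac{593}{M k}$ ($y{\left(k,M \right)} = -2 + \left(- \frac{593}{M k} + \frac{M}{-34}\right) = -2 + \left(- 593 \frac{1}{M k} + M \left(- \frac{1}{34}\right)\right) = -2 - \left(\frac{M}{34} + \frac{593}{M k}\right) = -2 - \frac{M}{34} - \frac{593}{M k}$)
$G = -63737$ ($G = 8 + \left(1860050 - 1923795\right) = 8 - 63745 = -63737$)
$G - y{\left(-1877,K{\left(-9 \right)} \right)} = -63737 - \left(-2 - - \frac{9}{34} - \frac{593}{\left(-9\right) \left(-1877\right)}\right) = -63737 - \left(-2 + \frac{9}{34} - \left(- \frac{593}{9}\right) \left(- \frac{1}{1877}\right)\right) = -63737 - \left(-2 + \frac{9}{34} - \frac{593}{16893}\right) = -63737 - - \frac{1016849}{574362} = -63737 + \frac{1016849}{574362} = - \frac{36607093945}{574362}$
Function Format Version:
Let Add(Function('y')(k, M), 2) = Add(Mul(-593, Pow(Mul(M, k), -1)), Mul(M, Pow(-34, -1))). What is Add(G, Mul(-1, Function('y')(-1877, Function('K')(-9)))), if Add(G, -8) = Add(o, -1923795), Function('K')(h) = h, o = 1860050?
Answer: Rational(-36607093945, 574362) ≈ -63735.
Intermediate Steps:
Function('y')(k, M) = Add(-2, Mul(Rational(-1, 34), M), Mul(-593, Pow(M, -1), Pow(k, -1))) (Function('y')(k, M) = Add(-2, Add(Mul(-593, Pow(Mul(M, k), -1)), Mul(M, Pow(-34, -1)))) = Add(-2, Add(Mul(-593, Mul(Pow(M, -1), Pow(k, -1))), Mul(M, Rational(-1, 34)))) = Add(-2, Add(Mul(-593, Pow(M, -1), Pow(k, -1)), Mul(Rational(-1, 34), M))) = Add(-2, Add(Mul(Rational(-1, 34), M), Mul(-593, Pow(M, -1), Pow(k, -1)))) = Add(-2, Mul(Rational(-1, 34), M), Mul(-593, Pow(M, -1), Pow(k, -1))))
G = -63737 (G = Add(8, Add(1860050, -1923795)) = Add(8, -63745) = -63737)
Add(G, Mul(-1, Function('y')(-1877, Function('K')(-9)))) = Add(-63737, Mul(-1, Add(-2, Mul(Rational(-1, 34), -9), Mul(-593, Pow(-9, -1), Pow(-1877, -1))))) = Add(-63737, Mul(-1, Add(-2, Rational(9, 34), Mul(-593, Rational(-1, 9), Rational(-1, 1877))))) = Add(-63737, Mul(-1, Add(-2, Rational(9, 34), Rational(-593, 16893)))) = Add(-63737, Mul(-1, Rational(-1016849, 574362))) = Add(-63737, Rational(1016849, 574362)) = Rational(-36607093945, 574362)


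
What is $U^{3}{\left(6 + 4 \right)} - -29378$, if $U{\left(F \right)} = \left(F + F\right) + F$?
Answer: $56378$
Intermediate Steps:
$U{\left(F \right)} = 3 F$ ($U{\left(F \right)} = 2 F + F = 3 F$)
$U^{3}{\left(6 + 4 \right)} - -29378 = \left(3 \left(6 + 4\right)\right)^{3} - -29378 = \left(3 \cdot 10\right)^{3} + 29378 = 30^{3} + 29378 = 27000 + 29378 = 56378$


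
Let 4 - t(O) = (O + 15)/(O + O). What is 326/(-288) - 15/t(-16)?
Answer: -89821/18288 ≈ -4.9115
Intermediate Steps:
t(O) = 4 - (15 + O)/(2*O) (t(O) = 4 - (O + 15)/(O + O) = 4 - (15 + O)/(2*O))
326/(-288) - 15/t(-16) = 326/(-288) - 15*(-32/(-15 + 7*(-16))) = 326*(-1/288) - 15*(-32/(-15 - 112)) = -163/144 - 15/((½)*(-1/16)*(-127)) = -163/144 - 15/127/32 = -163/144 - 15*32/127 = -163/144 - 480/127 = -89821/18288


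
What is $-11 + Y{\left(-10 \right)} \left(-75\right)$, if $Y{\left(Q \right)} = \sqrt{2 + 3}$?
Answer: $-11 - 75 \sqrt{5} \approx -178.71$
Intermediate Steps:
$Y{\left(Q \right)} = \sqrt{5}$
$-11 + Y{\left(-10 \right)} \left(-75\right) = -11 + \sqrt{5} \left(-75\right) = -11 - 75 \sqrt{5}$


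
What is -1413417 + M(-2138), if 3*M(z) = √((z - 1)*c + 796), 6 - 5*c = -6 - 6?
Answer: -1413417 + I*√172610/15 ≈ -1.4134e+6 + 27.698*I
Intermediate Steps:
c = 18/5 (c = 6/5 - (-6 - 6)/5 = 6/5 - ⅕*(-12) = 6/5 + 12/5 = 18/5 ≈ 3.6000)
M(z) = √(3962/5 + 18*z/5)/3 (M(z) = √((z - 1)*(18/5) + 796)/3 = √((-1 + z)*(18/5) + 796)/3 = √((-18/5 + 18*z/5) + 796)/3 = √(3962/5 + 18*z/5)/3)
-1413417 + M(-2138) = -1413417 + √(19810 + 90*(-2138))/15 = -1413417 + √(19810 - 192420)/15 = -1413417 + √(-172610)/15 = -1413417 + (I*√172610)/15 = -1413417 + I*√172610/15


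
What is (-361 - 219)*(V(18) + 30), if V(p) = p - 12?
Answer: -20880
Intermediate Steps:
V(p) = -12 + p
(-361 - 219)*(V(18) + 30) = (-361 - 219)*((-12 + 18) + 30) = -580*(6 + 30) = -580*36 = -20880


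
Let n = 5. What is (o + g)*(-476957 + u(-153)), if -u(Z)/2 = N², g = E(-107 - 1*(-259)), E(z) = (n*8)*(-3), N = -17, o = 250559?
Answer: -119593387865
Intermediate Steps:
E(z) = -120 (E(z) = (5*8)*(-3) = 40*(-3) = -120)
g = -120
u(Z) = -578 (u(Z) = -2*(-17)² = -2*289 = -578)
(o + g)*(-476957 + u(-153)) = (250559 - 120)*(-476957 - 578) = 250439*(-477535) = -119593387865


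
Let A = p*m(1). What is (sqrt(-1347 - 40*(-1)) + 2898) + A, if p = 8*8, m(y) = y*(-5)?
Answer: 2578 + I*sqrt(1307) ≈ 2578.0 + 36.152*I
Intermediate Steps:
m(y) = -5*y
p = 64
A = -320 (A = 64*(-5*1) = 64*(-5) = -320)
(sqrt(-1347 - 40*(-1)) + 2898) + A = (sqrt(-1347 - 40*(-1)) + 2898) - 320 = (sqrt(-1347 + 40) + 2898) - 320 = (sqrt(-1307) + 2898) - 320 = (I*sqrt(1307) + 2898) - 320 = (2898 + I*sqrt(1307)) - 320 = 2578 + I*sqrt(1307)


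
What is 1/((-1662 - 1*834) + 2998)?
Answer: 1/502 ≈ 0.0019920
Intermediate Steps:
1/((-1662 - 1*834) + 2998) = 1/((-1662 - 834) + 2998) = 1/(-2496 + 2998) = 1/502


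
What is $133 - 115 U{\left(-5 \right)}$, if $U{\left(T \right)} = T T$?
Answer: $-2742$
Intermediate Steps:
$U{\left(T \right)} = T^{2}$
$133 - 115 U{\left(-5 \right)} = 133 - 115 \left(-5\right)^{2} = 133 - 2875 = -2742$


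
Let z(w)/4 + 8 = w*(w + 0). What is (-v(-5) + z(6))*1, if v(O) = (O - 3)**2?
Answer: 48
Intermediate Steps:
v(O) = (-3 + O)**2
z(w) = -32 + 4*w**2 (z(w) = -32 + 4*(w*(w + 0)) = -32 + 4*(w*w) = -32 + 4*w**2)
(-v(-5) + z(6))*1 = (-(-3 - 5)**2 + (-32 + 4*6**2))*1 = (-1*(-8)**2 + (-32 + 4*36))*1 = (-1*64 + (-32 + 144))*1 = (-64 + 112)*1 = 48*1 = 48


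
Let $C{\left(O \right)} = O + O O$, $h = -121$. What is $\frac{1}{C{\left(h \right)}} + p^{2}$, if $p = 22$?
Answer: $\frac{7027681}{14520} \approx 484.0$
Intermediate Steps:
$C{\left(O \right)} = O + O^{2}$
$\frac{1}{C{\left(h \right)}} + p^{2} = \frac{1}{\left(-121\right) \left(1 - 121\right)} + 22^{2} = \frac{1}{\left(-121\right) \left(-120\right)} + 484 = \frac{1}{14520} + 484 = \frac{7027681}{14520}$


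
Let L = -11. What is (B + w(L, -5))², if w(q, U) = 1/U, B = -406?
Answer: 4124961/25 ≈ 1.6500e+5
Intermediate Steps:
(B + w(L, -5))² = (-406 + 1/(-5))² = (-406 - ⅕)² = (-2031/5)² = 4124961/25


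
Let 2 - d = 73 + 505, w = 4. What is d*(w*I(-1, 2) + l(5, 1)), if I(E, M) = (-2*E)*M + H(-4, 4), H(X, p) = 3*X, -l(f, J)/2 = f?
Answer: 24192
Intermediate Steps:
l(f, J) = -2*f
d = -576 (d = 2 - (73 + 505) = 2 - 1*578 = 2 - 578 = -576)
I(E, M) = -12 - 2*E*M (I(E, M) = (-2*E)*M + 3*(-4) = -2*E*M - 12 = -12 - 2*E*M)
d*(w*I(-1, 2) + l(5, 1)) = -576*(4*(-12 - 2*(-1)*2) - 2*5) = -576*(4*(-12 + 4) - 10) = -576*(4*(-8) - 10) = -576*(-32 - 10) = -576*(-42) = 24192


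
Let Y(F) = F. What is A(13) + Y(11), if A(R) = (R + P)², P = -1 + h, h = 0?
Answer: 155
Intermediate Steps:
P = -1 (P = -1 + 0 = -1)
A(R) = (-1 + R)² (A(R) = (R - 1)² = (-1 + R)²)
A(13) + Y(11) = (-1 + 13)² + 11 = 12² + 11 = 144 + 11 = 155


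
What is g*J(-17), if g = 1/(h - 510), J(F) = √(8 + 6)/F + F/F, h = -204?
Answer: -1/714 + √14/12138 ≈ -0.0010923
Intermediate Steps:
J(F) = 1 + √14/F (J(F) = √14/F + 1 = 1 + √14/F)
g = -1/714 (g = 1/(-204 - 510) = 1/(-714) = -1/714 ≈ -0.0014006)
g*J(-17) = -(-17 + √14)/(714*(-17)) = -(-1)*(-17 + √14)/12138 = -(1 - √14/17)/714 = -1/714 + √14/12138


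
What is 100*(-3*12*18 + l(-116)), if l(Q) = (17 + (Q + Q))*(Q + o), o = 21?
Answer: 1977700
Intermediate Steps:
l(Q) = (17 + 2*Q)*(21 + Q) (l(Q) = (17 + (Q + Q))*(Q + 21) = (17 + 2*Q)*(21 + Q))
100*(-3*12*18 + l(-116)) = 100*(-3*12*18 + (357 + 2*(-116)**2 + 59*(-116))) = 100*(-36*18 + (357 + 2*13456 - 6844)) = 100*(-648 + (357 + 26912 - 6844)) = 100*(-648 + 20425) = 100*19777 = 1977700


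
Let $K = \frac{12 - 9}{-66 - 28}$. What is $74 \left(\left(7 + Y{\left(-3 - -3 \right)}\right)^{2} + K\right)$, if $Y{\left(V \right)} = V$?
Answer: $\frac{170311}{47} \approx 3623.6$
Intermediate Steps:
$K = - \frac{3}{94}$ ($K = \frac{3}{-94} = 3 \left(- \frac{1}{94}\right) = - \frac{3}{94} \approx -0.031915$)
$74 \left(\left(7 + Y{\left(-3 - -3 \right)}\right)^{2} + K\right) = 74 \left(\left(7 - 0\right)^{2} - \frac{3}{94}\right) = 74 \left(\left(7 + \left(-3 + 3\right)\right)^{2} - \frac{3}{94}\right) = 74 \left(\left(7 + 0\right)^{2} - \frac{3}{94}\right) = 74 \left(7^{2} - \frac{3}{94}\right) = 74 \left(49 - \frac{3}{94}\right) = 74 \cdot \frac{4603}{94} = \frac{170311}{47}$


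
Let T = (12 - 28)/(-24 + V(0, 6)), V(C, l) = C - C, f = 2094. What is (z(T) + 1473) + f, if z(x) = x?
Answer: 10703/3 ≈ 3567.7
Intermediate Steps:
V(C, l) = 0
T = ⅔ (T = (12 - 28)/(-24 + 0) = -16/(-24) = -16*(-1/24) = ⅔ ≈ 0.66667)
(z(T) + 1473) + f = (⅔ + 1473) + 2094 = 4421/3 + 2094 = 10703/3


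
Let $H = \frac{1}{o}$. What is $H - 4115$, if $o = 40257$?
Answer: $- \frac{165657554}{40257} \approx -4115.0$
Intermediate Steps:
$H = \frac{1}{40257} \approx 2.484 \cdot 10^{-5}$
$H - 4115 = \frac{1}{40257} - 4115 = - \frac{165657554}{40257}$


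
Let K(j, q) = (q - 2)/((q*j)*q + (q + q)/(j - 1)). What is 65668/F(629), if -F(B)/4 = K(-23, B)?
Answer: 1792696096265/7524 ≈ 2.3826e+8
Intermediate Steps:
K(j, q) = (-2 + q)/(j*q**2 + 2*q/(-1 + j)) (K(j, q) = (-2 + q)/((j*q)*q + (2*q)/(-1 + j)) = (-2 + q)/(j*q**2 + 2*q/(-1 + j)))
F(B) = -4*(48 - 24*B)/(B*(2 + 552*B)) (F(B) = -4*(2 - B - 2*(-23) - 23*B)/(B*(2 + B*(-23)**2 - 1*(-23)*B)) = -4*(2 - B + 46 - 23*B)/(B*(2 + B*529 + 23*B)) = -4*(48 - 24*B)/(B*(2 + 529*B + 23*B)) = -4*(48 - 24*B)/(B*(2 + 552*B)))
65668/F(629) = 65668/((48*(-2 + 629)/(629*(1 + 276*629)))) = 65668/((48*(1/629)*627/(1 + 173604))) = 65668/((48*(1/629)*627/173605)) = 65668/((48*(1/629)*(1/173605)*627)) = 65668/(30096/109197545) = 65668*(109197545/30096) = 1792696096265/7524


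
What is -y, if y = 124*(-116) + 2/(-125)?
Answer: 1798002/125 ≈ 14384.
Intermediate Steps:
y = -1798002/125 (y = -14384 + 2*(-1/125) = -14384 - 2/125 = -1798002/125 ≈ -14384.)
-y = -1*(-1798002/125) = 1798002/125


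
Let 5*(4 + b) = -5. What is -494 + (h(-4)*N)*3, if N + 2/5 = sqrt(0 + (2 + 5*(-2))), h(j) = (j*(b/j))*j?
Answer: -518 + 120*I*sqrt(2) ≈ -518.0 + 169.71*I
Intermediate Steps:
b = -5 (b = -4 + (1/5)*(-5) = -4 - 1 = -5)
h(j) = -5*j (h(j) = (j*(-5/j))*j = -5*j)
N = -2/5 + 2*I*sqrt(2) (N = -2/5 + sqrt(0 + (2 + 5*(-2))) = -2/5 + sqrt(0 + (2 - 10)) = -2/5 + sqrt(0 - 8) = -2/5 + sqrt(-8) = -2/5 + 2*I*sqrt(2) ≈ -0.4 + 2.8284*I)
-494 + (h(-4)*N)*3 = -494 + ((-5*(-4))*(-2/5 + 2*I*sqrt(2)))*3 = -494 + (20*(-2/5 + 2*I*sqrt(2)))*3 = -494 + (-8 + 40*I*sqrt(2))*3 = -494 + (-24 + 120*I*sqrt(2)) = -518 + 120*I*sqrt(2)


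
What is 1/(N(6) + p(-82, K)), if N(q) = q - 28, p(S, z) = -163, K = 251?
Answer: -1/185 ≈ -0.0054054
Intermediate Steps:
N(q) = -28 + q
1/(N(6) + p(-82, K)) = 1/((-28 + 6) - 163) = 1/(-22 - 163) = 1/(-185) = -1/185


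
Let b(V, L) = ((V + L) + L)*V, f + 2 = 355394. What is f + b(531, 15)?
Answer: 653283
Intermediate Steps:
f = 355392 (f = -2 + 355394 = 355392)
b(V, L) = V*(V + 2*L) (b(V, L) = ((L + V) + L)*V = (V + 2*L)*V = V*(V + 2*L))
f + b(531, 15) = 355392 + 531*(531 + 2*15) = 355392 + 531*(531 + 30) = 355392 + 531*561 = 355392 + 297891 = 653283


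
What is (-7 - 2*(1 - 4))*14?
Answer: -14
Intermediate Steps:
(-7 - 2*(1 - 4))*14 = (-7 - 2*(-3))*14 = (-7 + 6)*14 = -1*14 = -14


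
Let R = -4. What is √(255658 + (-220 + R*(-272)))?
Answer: √256526 ≈ 506.48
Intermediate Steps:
√(255658 + (-220 + R*(-272))) = √(255658 + (-220 - 4*(-272))) = √(255658 + (-220 + 1088)) = √(255658 + 868) = √256526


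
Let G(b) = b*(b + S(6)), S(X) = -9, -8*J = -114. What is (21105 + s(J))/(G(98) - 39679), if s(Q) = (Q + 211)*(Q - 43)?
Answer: -234065/495312 ≈ -0.47256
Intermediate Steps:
J = 57/4 (J = -⅛*(-114) = 57/4 ≈ 14.250)
s(Q) = (-43 + Q)*(211 + Q) (s(Q) = (211 + Q)*(-43 + Q) = (-43 + Q)*(211 + Q))
G(b) = b*(-9 + b) (G(b) = b*(b - 9) = b*(-9 + b))
(21105 + s(J))/(G(98) - 39679) = (21105 + (-9073 + (57/4)² + 168*(57/4)))/(98*(-9 + 98) - 39679) = (21105 + (-9073 + 3249/16 + 2394))/(98*89 - 39679) = (21105 - 103615/16)/(8722 - 39679) = (234065/16)/(-30957) = (234065/16)*(-1/30957) = -234065/495312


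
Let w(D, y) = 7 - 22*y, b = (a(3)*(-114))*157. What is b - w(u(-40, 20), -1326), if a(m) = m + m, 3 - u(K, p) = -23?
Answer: -136567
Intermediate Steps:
u(K, p) = 26 (u(K, p) = 3 - 1*(-23) = 3 + 23 = 26)
a(m) = 2*m
b = -107388 (b = ((2*3)*(-114))*157 = (6*(-114))*157 = -684*157 = -107388)
b - w(u(-40, 20), -1326) = -107388 - (7 - 22*(-1326)) = -107388 - (7 + 29172) = -107388 - 1*29179 = -107388 - 29179 = -136567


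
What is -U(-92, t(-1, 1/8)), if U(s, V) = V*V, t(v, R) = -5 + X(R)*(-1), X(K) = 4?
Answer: -81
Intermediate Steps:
t(v, R) = -9 (t(v, R) = -5 + 4*(-1) = -5 - 4 = -9)
U(s, V) = V²
-U(-92, t(-1, 1/8)) = -1*(-9)² = -1*81 = -81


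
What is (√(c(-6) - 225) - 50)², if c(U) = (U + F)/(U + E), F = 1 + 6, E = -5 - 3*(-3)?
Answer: (100 - I*√902)²/4 ≈ 2274.5 - 1501.7*I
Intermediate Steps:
E = 4 (E = -5 + 9 = 4)
F = 7
c(U) = (7 + U)/(4 + U) (c(U) = (U + 7)/(U + 4) = (7 + U)/(4 + U))
(√(c(-6) - 225) - 50)² = (√((7 - 6)/(4 - 6) - 225) - 50)² = (√(1/(-2) - 225) - 50)² = (√(-½*1 - 225) - 50)² = (√(-½ - 225) - 50)² = (√(-451/2) - 50)² = (I*√902/2 - 50)² = (-50 + I*√902/2)²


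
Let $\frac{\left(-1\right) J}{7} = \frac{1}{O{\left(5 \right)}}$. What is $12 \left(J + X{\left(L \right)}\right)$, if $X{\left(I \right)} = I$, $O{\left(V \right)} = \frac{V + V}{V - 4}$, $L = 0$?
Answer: $- \frac{42}{5} \approx -8.4$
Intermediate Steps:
$O{\left(V \right)} = \frac{2 V}{-4 + V}$
$J = - \frac{7}{10}$ ($J = - \frac{7}{2 \cdot 5 \frac{1}{-4 + 5}} = - \frac{7}{2 \cdot 5 \cdot 1^{-1}} = - \frac{7}{2 \cdot 5 \cdot 1} = - \frac{7}{10} \approx -0.7$)
$12 \left(J + X{\left(L \right)}\right) = 12 \left(- \frac{7}{10} + 0\right) = 12 \left(- \frac{7}{10}\right) = - \frac{42}{5}$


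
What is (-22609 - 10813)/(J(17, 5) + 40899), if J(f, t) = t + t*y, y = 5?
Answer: -33422/40929 ≈ -0.81658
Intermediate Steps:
J(f, t) = 6*t (J(f, t) = t + t*5 = t + 5*t = 6*t)
(-22609 - 10813)/(J(17, 5) + 40899) = (-22609 - 10813)/(6*5 + 40899) = -33422/(30 + 40899) = -33422/40929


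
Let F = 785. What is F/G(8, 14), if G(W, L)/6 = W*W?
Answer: 785/384 ≈ 2.0443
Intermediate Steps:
G(W, L) = 6*W**2 (G(W, L) = 6*(W*W) = 6*W**2)
F/G(8, 14) = 785/((6*8**2)) = 785/((6*64)) = 785/384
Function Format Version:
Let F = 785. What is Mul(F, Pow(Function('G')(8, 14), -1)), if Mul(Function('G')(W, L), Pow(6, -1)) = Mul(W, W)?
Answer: Rational(785, 384) ≈ 2.0443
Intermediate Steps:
Function('G')(W, L) = Mul(6, Pow(W, 2)) (Function('G')(W, L) = Mul(6, Mul(W, W)) = Mul(6, Pow(W, 2)))
Mul(F, Pow(Function('G')(8, 14), -1)) = Mul(785, Pow(Mul(6, Pow(8, 2)), -1)) = Mul(785, Pow(Mul(6, 64), -1)) = Mul(785, Pow(384, -1)) = Mul(785, Rational(1, 384)) = Rational(785, 384)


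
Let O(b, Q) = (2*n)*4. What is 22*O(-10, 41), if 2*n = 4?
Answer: 352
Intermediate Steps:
n = 2 (n = (½)*4 = 2)
O(b, Q) = 16 (O(b, Q) = (2*2)*4 = 4*4 = 16)
22*O(-10, 41) = 22*16 = 352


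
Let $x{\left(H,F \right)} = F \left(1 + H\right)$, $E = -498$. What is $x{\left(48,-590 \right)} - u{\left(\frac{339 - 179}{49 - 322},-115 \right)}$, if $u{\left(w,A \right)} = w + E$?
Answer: $- \frac{7756316}{273} \approx -28411.0$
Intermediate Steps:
$u{\left(w,A \right)} = -498 + w$ ($u{\left(w,A \right)} = w - 498 = -498 + w$)
$x{\left(48,-590 \right)} - u{\left(\frac{339 - 179}{49 - 322},-115 \right)} = - 590 \left(1 + 48\right) - \left(-498 + \frac{339 - 179}{49 - 322}\right) = \left(-590\right) 49 - \left(-498 + \frac{160}{-273}\right) = -28910 - \left(-498 + 160 \left(- \frac{1}{273}\right)\right) = -28910 - \left(-498 - \frac{160}{273}\right) = -28910 - - \frac{136114}{273} = -28910 + \frac{136114}{273} = - \frac{7756316}{273}$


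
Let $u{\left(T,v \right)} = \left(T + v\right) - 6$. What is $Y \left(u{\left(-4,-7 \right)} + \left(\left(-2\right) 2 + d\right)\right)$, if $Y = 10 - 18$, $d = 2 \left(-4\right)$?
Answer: $232$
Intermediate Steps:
$d = -8$
$Y = -8$ ($Y = 10 - 18 = -8$)
$u{\left(T,v \right)} = -6 + T + v$
$Y \left(u{\left(-4,-7 \right)} + \left(\left(-2\right) 2 + d\right)\right) = - 8 \left(\left(-6 - 4 - 7\right) - 12\right) = - 8 \left(-17 - 12\right) = \left(-8\right) \left(-29\right) = 232$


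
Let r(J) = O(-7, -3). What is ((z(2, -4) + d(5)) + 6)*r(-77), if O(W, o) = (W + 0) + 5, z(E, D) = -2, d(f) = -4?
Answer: 0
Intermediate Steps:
O(W, o) = 5 + W (O(W, o) = W + 5 = 5 + W)
r(J) = -2 (r(J) = 5 - 7 = -2)
((z(2, -4) + d(5)) + 6)*r(-77) = ((-2 - 4) + 6)*(-2) = (-6 + 6)*(-2) = 0*(-2) = 0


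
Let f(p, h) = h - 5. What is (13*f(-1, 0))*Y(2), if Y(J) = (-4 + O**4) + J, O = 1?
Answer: 65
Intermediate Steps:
f(p, h) = -5 + h
Y(J) = -3 + J (Y(J) = (-4 + 1**4) + J = (-4 + 1) + J = -3 + J)
(13*f(-1, 0))*Y(2) = (13*(-5 + 0))*(-3 + 2) = (13*(-5))*(-1) = -65*(-1) = 65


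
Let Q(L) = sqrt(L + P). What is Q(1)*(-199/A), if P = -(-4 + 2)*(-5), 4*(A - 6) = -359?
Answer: 2388*I/335 ≈ 7.1284*I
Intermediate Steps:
A = -335/4 (A = 6 + (1/4)*(-359) = 6 - 359/4 = -335/4 ≈ -83.750)
P = -10 (P = -(-2)*(-5) = -1*10 = -10)
Q(L) = sqrt(-10 + L) (Q(L) = sqrt(L - 10) = sqrt(-10 + L))
Q(1)*(-199/A) = sqrt(-10 + 1)*(-199/(-335/4)) = sqrt(-9)*(-199*(-4/335)) = (3*I)*(796/335) = 2388*I/335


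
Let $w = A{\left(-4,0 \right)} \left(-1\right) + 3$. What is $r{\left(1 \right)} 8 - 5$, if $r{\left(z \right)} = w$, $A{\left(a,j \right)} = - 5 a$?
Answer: $-141$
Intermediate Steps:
$w = -17$ ($w = \left(-5\right) \left(-4\right) \left(-1\right) + 3 = 20 \left(-1\right) + 3 = -20 + 3 = -17$)
$r{\left(z \right)} = -17$
$r{\left(1 \right)} 8 - 5 = \left(-17\right) 8 - 5 = -136 - 5 = -141$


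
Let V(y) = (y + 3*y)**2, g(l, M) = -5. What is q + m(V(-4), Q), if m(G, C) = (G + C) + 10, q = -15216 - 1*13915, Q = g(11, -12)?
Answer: -28870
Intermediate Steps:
V(y) = 16*y**2 (V(y) = (4*y)**2 = 16*y**2)
Q = -5
q = -29131 (q = -15216 - 13915 = -29131)
m(G, C) = 10 + C + G (m(G, C) = (C + G) + 10 = 10 + C + G)
q + m(V(-4), Q) = -29131 + (10 - 5 + 16*(-4)**2) = -29131 + (10 - 5 + 16*16) = -29131 + (10 - 5 + 256) = -29131 + 261 = -28870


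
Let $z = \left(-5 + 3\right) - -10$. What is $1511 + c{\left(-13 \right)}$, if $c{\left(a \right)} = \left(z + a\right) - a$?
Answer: $1519$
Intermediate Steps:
$z = 8$ ($z = -2 + 10 = 8$)
$c{\left(a \right)} = 8$ ($c{\left(a \right)} = \left(8 + a\right) - a = 8$)
$1511 + c{\left(-13 \right)} = 1511 + 8 = 1519$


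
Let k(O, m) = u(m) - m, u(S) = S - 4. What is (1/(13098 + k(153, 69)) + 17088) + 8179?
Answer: 330846099/13094 ≈ 25267.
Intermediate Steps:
u(S) = -4 + S
k(O, m) = -4 (k(O, m) = (-4 + m) - m = -4)
(1/(13098 + k(153, 69)) + 17088) + 8179 = (1/(13098 - 4) + 17088) + 8179 = (1/13094 + 17088) + 8179 = 223750273/13094 + 8179 = 330846099/13094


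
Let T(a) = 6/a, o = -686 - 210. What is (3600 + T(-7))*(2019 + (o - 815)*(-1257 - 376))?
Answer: 70444489908/7 ≈ 1.0063e+10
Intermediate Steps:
o = -896
(3600 + T(-7))*(2019 + (o - 815)*(-1257 - 376)) = (3600 + 6/(-7))*(2019 + (-896 - 815)*(-1257 - 376)) = (3600 + 6*(-1/7))*(2019 - 1711*(-1633)) = (3600 - 6/7)*(2019 + 2794063) = (25194/7)*2796082 = 70444489908/7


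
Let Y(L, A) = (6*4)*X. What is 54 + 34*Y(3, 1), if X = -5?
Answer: -4026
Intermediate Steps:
Y(L, A) = -120 (Y(L, A) = (6*4)*(-5) = 24*(-5) = -120)
54 + 34*Y(3, 1) = 54 + 34*(-120) = 54 - 4080 = -4026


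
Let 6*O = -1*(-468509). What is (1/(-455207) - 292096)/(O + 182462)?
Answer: -797784863238/711616454167 ≈ -1.1211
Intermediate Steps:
O = 468509/6 (O = (-1*(-468509))/6 = (⅙)*468509 = 468509/6 ≈ 78085.)
(1/(-455207) - 292096)/(O + 182462) = (1/(-455207) - 292096)/(468509/6 + 182462) = (-1/455207 - 292096)/(1563281/6) = -132964143873/455207*6/1563281 = -797784863238/711616454167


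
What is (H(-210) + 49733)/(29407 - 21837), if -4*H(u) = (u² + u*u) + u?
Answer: 55471/15140 ≈ 3.6639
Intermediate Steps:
H(u) = -u²/2 - u/4 (H(u) = -((u² + u*u) + u)/4 = -((u² + u²) + u)/4 = -(2*u² + u)/4 = -(u + 2*u²)/4 = -u²/2 - u/4)
(H(-210) + 49733)/(29407 - 21837) = (-¼*(-210)*(1 + 2*(-210)) + 49733)/(29407 - 21837) = (-¼*(-210)*(1 - 420) + 49733)/7570 = (-¼*(-210)*(-419) + 49733)*(1/7570) = (-43995/2 + 49733)*(1/7570) = (55471/2)*(1/7570) = 55471/15140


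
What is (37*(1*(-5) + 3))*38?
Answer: -2812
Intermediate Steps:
(37*(1*(-5) + 3))*38 = (37*(-5 + 3))*38 = (37*(-2))*38 = -74*38 = -2812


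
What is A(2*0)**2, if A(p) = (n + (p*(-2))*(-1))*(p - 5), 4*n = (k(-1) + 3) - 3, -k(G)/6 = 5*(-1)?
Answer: 5625/4 ≈ 1406.3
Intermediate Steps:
k(G) = 30 (k(G) = -30*(-1) = -6*(-5) = 30)
n = 15/2 (n = ((30 + 3) - 3)/4 = (33 - 3)/4 = (1/4)*30 = 15/2 ≈ 7.5000)
A(p) = (-5 + p)*(15/2 + 2*p) (A(p) = (15/2 + (p*(-2))*(-1))*(p - 5) = (15/2 - 2*p*(-1))*(-5 + p) = (15/2 + 2*p)*(-5 + p) = (-5 + p)*(15/2 + 2*p))
A(2*0)**2 = (-75/2 + 2*(2*0)**2 - 5*0)**2 = (-75/2 + 2*0**2 - 5/2*0)**2 = (-75/2 + 2*0 + 0)**2 = (-75/2 + 0 + 0)**2 = (-75/2)**2 = 5625/4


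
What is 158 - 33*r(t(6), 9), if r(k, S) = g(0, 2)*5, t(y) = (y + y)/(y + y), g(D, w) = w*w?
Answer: -502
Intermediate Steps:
g(D, w) = w**2
t(y) = 1 (t(y) = (2*y)/((2*y)) = (2*y)*(1/(2*y)) = 1)
r(k, S) = 20 (r(k, S) = 2**2*5 = 4*5 = 20)
158 - 33*r(t(6), 9) = 158 - 33*20 = 158 - 660 = -502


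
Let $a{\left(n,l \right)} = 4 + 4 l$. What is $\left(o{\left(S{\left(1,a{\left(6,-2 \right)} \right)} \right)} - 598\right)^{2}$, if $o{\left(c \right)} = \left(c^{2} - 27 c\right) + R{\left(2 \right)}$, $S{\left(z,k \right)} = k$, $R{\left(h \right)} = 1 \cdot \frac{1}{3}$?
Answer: $\frac{2019241}{9} \approx 2.2436 \cdot 10^{5}$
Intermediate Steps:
$R{\left(h \right)} = \frac{1}{3}$ ($R{\left(h \right)} = 1 \cdot \frac{1}{3} = \frac{1}{3}$)
$o{\left(c \right)} = \frac{1}{3} + c^{2} - 27 c$ ($o{\left(c \right)} = \left(c^{2} - 27 c\right) + \frac{1}{3} = \frac{1}{3} + c^{2} - 27 c$)
$\left(o{\left(S{\left(1,a{\left(6,-2 \right)} \right)} \right)} - 598\right)^{2} = \left(\left(\frac{1}{3} + \left(4 + 4 \left(-2\right)\right)^{2} - 27 \left(4 + 4 \left(-2\right)\right)\right) - 598\right)^{2} = \left(\left(\frac{1}{3} + \left(4 - 8\right)^{2} - 27 \left(4 - 8\right)\right) - 598\right)^{2} = \left(\left(\frac{1}{3} + \left(-4\right)^{2} - -108\right) - 598\right)^{2} = \left(\left(\frac{1}{3} + 16 + 108\right) - 598\right)^{2} = \left(\frac{373}{3} - 598\right)^{2} = \left(- \frac{1421}{3}\right)^{2} = \frac{2019241}{9}$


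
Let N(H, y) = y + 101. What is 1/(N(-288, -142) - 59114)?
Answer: -1/59155 ≈ -1.6905e-5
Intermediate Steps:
N(H, y) = 101 + y
1/(N(-288, -142) - 59114) = 1/((101 - 142) - 59114) = 1/(-41 - 59114) = 1/(-59155) = -1/59155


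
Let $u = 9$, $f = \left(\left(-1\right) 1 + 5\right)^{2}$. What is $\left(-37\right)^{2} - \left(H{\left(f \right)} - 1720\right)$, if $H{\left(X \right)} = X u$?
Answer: $2945$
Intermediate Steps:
$f = 16$ ($f = \left(-1 + 5\right)^{2} = 4^{2} = 16$)
$H{\left(X \right)} = 9 X$ ($H{\left(X \right)} = X 9 = 9 X$)
$\left(-37\right)^{2} - \left(H{\left(f \right)} - 1720\right) = \left(-37\right)^{2} - \left(9 \cdot 16 - 1720\right) = 1369 - \left(144 - 1720\right) = 1369 - -1576 = 1369 + 1576 = 2945$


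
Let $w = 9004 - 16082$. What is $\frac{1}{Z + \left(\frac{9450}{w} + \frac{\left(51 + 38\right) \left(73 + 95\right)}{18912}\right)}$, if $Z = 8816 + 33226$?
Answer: $\frac{2788732}{117242352241} \approx 2.3786 \cdot 10^{-5}$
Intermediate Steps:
$w = -7078$ ($w = 9004 - 16082 = -7078$)
$Z = 42042$
$\frac{1}{Z + \left(\frac{9450}{w} + \frac{\left(51 + 38\right) \left(73 + 95\right)}{18912}\right)} = \frac{1}{42042 + \left(\frac{9450}{-7078} + \frac{\left(51 + 38\right) \left(73 + 95\right)}{18912}\right)} = \frac{1}{42042 + \left(9450 \left(- \frac{1}{7078}\right) + 89 \cdot 168 \cdot \frac{1}{18912}\right)} = \frac{1}{42042 + \left(- \frac{4725}{3539} + 14952 \cdot \frac{1}{18912}\right)} = \frac{1}{42042 + \left(- \frac{4725}{3539} + \frac{623}{788}\right)} = \frac{1}{42042 - \frac{1518503}{2788732}} = \frac{1}{\frac{117242352241}{2788732}} = \frac{2788732}{117242352241}$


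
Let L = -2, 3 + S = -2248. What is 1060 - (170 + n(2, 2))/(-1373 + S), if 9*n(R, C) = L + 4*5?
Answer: 960403/906 ≈ 1060.0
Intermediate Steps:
S = -2251 (S = -3 - 2248 = -2251)
n(R, C) = 2 (n(R, C) = (-2 + 4*5)/9 = (-2 + 20)/9 = (⅑)*18 = 2)
1060 - (170 + n(2, 2))/(-1373 + S) = 1060 - (170 + 2)/(-1373 - 2251) = 1060 - 172/(-3624) = 1060 - 172*(-1)/3624 = 1060 - 1*(-43/906) = 1060 + 43/906 = 960403/906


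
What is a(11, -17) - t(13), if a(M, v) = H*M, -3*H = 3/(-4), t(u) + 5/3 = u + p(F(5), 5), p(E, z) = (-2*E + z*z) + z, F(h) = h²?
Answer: 137/12 ≈ 11.417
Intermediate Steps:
p(E, z) = z + z² - 2*E (p(E, z) = (-2*E + z²) + z = (z² - 2*E) + z = z + z² - 2*E)
t(u) = -65/3 + u (t(u) = -5/3 + (u + (5 + 5² - 2*5²)) = -5/3 + (u + (5 + 25 - 2*25)) = -5/3 + (u + (5 + 25 - 50)) = -5/3 + (u - 20) = -5/3 + (-20 + u) = -65/3 + u)
H = ¼ (H = -1/(-4) = -(-1)/4 = -⅓*(-¾) = ¼ ≈ 0.25000)
a(M, v) = M/4
a(11, -17) - t(13) = (¼)*11 - (-65/3 + 13) = 11/4 - 1*(-26/3) = 11/4 + 26/3 = 137/12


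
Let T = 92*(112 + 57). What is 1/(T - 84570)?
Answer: -1/69022 ≈ -1.4488e-5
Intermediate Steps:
T = 15548 (T = 92*169 = 15548)
1/(T - 84570) = 1/(15548 - 84570) = 1/(-69022) = -1/69022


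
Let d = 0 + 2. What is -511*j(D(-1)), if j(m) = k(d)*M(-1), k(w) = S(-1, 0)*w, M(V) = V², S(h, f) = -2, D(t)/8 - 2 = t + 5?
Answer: 2044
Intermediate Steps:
D(t) = 56 + 8*t (D(t) = 16 + 8*(t + 5) = 16 + 8*(5 + t) = 16 + (40 + 8*t) = 56 + 8*t)
d = 2
k(w) = -2*w
j(m) = -4 (j(m) = -2*2*(-1)² = -4*1 = -4)
-511*j(D(-1)) = -511*(-4) = 2044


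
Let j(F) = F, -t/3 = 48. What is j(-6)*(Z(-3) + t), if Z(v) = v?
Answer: 882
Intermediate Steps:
t = -144 (t = -3*48 = -144)
j(-6)*(Z(-3) + t) = -6*(-3 - 144) = -6*(-147) = 882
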